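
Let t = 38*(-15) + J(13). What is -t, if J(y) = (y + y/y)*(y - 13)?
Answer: 570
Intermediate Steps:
J(y) = (1 + y)*(-13 + y) (J(y) = (y + 1)*(-13 + y) = (1 + y)*(-13 + y))
t = -570 (t = 38*(-15) + (-13 + 13**2 - 12*13) = -570 + (-13 + 169 - 156) = -570 + 0 = -570)
-t = -1*(-570) = 570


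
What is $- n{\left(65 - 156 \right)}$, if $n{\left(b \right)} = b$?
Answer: $91$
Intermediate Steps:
$- n{\left(65 - 156 \right)} = - (65 - 156) = \left(-1\right) \left(-91\right) = 91$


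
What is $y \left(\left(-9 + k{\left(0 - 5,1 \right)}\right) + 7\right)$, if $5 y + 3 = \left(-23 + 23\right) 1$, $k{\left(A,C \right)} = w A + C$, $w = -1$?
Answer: $- \frac{12}{5} \approx -2.4$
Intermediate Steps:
$k{\left(A,C \right)} = C - A$ ($k{\left(A,C \right)} = - A + C = C - A$)
$y = - \frac{3}{5}$ ($y = - \frac{3}{5} + \frac{\left(-23 + 23\right) 1}{5} = - \frac{3}{5} + \frac{0 \cdot 1}{5} = - \frac{3}{5} + \frac{1}{5} \cdot 0 = - \frac{3}{5} + 0 = - \frac{3}{5} \approx -0.6$)
$y \left(\left(-9 + k{\left(0 - 5,1 \right)}\right) + 7\right) = - \frac{3 \left(\left(-9 + \left(1 - \left(0 - 5\right)\right)\right) + 7\right)}{5} = - \frac{3 \left(\left(-9 + \left(1 - -5\right)\right) + 7\right)}{5} = - \frac{3 \left(\left(-9 + \left(1 + 5\right)\right) + 7\right)}{5} = - \frac{3 \left(\left(-9 + 6\right) + 7\right)}{5} = - \frac{3 \left(-3 + 7\right)}{5} = \left(- \frac{3}{5}\right) 4 = - \frac{12}{5}$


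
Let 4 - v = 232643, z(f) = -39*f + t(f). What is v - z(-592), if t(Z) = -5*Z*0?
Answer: -255727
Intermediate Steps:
t(Z) = 0
z(f) = -39*f (z(f) = -39*f + 0 = -39*f)
v = -232639 (v = 4 - 1*232643 = 4 - 232643 = -232639)
v - z(-592) = -232639 - (-39)*(-592) = -232639 - 1*23088 = -232639 - 23088 = -255727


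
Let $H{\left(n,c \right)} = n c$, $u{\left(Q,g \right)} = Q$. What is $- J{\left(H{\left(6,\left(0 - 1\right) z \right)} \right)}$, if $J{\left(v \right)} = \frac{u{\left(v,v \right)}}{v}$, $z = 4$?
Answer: $-1$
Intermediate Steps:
$H{\left(n,c \right)} = c n$
$J{\left(v \right)} = 1$ ($J{\left(v \right)} = \frac{v}{v} = 1$)
$- J{\left(H{\left(6,\left(0 - 1\right) z \right)} \right)} = \left(-1\right) 1 = -1$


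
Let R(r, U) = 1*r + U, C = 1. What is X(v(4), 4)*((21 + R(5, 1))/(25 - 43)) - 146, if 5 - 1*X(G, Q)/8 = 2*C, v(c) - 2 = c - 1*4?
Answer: -182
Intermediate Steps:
R(r, U) = U + r (R(r, U) = r + U = U + r)
v(c) = -2 + c (v(c) = 2 + (c - 1*4) = 2 + (c - 4) = 2 + (-4 + c) = -2 + c)
X(G, Q) = 24 (X(G, Q) = 40 - 16 = 24)
X(v(4), 4)*((21 + R(5, 1))/(25 - 43)) - 146 = 24*((21 + (1 + 5))/(25 - 43)) - 146 = 24*((21 + 6)/(-18)) - 146 = 24*(27*(-1/18)) - 146 = 24*(-3/2) - 146 = -36 - 146 = -182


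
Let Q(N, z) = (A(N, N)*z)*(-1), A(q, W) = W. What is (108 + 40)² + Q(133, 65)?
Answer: 13259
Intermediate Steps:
Q(N, z) = -N*z (Q(N, z) = (N*z)*(-1) = -N*z)
(108 + 40)² + Q(133, 65) = (108 + 40)² - 1*133*65 = 148² - 8645 = 21904 - 8645 = 13259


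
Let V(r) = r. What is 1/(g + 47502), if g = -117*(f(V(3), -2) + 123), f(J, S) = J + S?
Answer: 1/32994 ≈ 3.0309e-5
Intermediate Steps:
g = -14508 (g = -117*((3 - 2) + 123) = -117*(1 + 123) = -117*124 = -14508)
1/(g + 47502) = 1/(-14508 + 47502) = 1/32994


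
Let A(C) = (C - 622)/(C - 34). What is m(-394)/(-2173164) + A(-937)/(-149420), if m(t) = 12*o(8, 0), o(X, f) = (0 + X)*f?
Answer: -1559/145086820 ≈ -1.0745e-5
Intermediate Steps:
o(X, f) = X*f
A(C) = (-622 + C)/(-34 + C)
m(t) = 0 (m(t) = 12*(8*0) = 12*0 = 0)
m(-394)/(-2173164) + A(-937)/(-149420) = 0/(-2173164) + ((-622 - 937)/(-34 - 937))/(-149420) = 0*(-1/2173164) + (-1559/(-971))*(-1/149420) = 0 - 1/971*(-1559)*(-1/149420) = 0 + (1559/971)*(-1/149420) = 0 - 1559/145086820 = -1559/145086820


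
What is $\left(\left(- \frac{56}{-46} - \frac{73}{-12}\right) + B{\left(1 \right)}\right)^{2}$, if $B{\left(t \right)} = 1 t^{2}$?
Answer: $\frac{5248681}{76176} \approx 68.902$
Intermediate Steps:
$B{\left(t \right)} = t^{2}$
$\left(\left(- \frac{56}{-46} - \frac{73}{-12}\right) + B{\left(1 \right)}\right)^{2} = \left(\left(- \frac{56}{-46} - \frac{73}{-12}\right) + 1^{2}\right)^{2} = \left(\left(\left(-56\right) \left(- \frac{1}{46}\right) - - \frac{73}{12}\right) + 1\right)^{2} = \left(\left(\frac{28}{23} + \frac{73}{12}\right) + 1\right)^{2} = \left(\frac{2015}{276} + 1\right)^{2} = \left(\frac{2291}{276}\right)^{2} = \frac{5248681}{76176}$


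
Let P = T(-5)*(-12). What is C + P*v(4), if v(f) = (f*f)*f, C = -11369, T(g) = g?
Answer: -7529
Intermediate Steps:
v(f) = f**3 (v(f) = f**2*f = f**3)
P = 60 (P = -5*(-12) = 60)
C + P*v(4) = -11369 + 60*4**3 = -11369 + 60*64 = -11369 + 3840 = -7529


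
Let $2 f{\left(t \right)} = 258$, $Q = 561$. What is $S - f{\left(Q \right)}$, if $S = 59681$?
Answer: $59552$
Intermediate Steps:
$f{\left(t \right)} = 129$ ($f{\left(t \right)} = \frac{1}{2} \cdot 258 = 129$)
$S - f{\left(Q \right)} = 59681 - 129 = 59552$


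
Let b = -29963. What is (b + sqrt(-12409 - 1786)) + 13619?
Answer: -16344 + I*sqrt(14195) ≈ -16344.0 + 119.14*I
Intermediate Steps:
(b + sqrt(-12409 - 1786)) + 13619 = (-29963 + sqrt(-12409 - 1786)) + 13619 = (-29963 + sqrt(-14195)) + 13619 = (-29963 + I*sqrt(14195)) + 13619 = -16344 + I*sqrt(14195)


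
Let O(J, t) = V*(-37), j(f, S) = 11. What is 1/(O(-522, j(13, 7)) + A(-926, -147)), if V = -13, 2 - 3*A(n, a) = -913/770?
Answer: 210/101233 ≈ 0.0020744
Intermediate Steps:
A(n, a) = 223/210 (A(n, a) = ⅔ - (-913)/(3*770) = ⅔ - ⅓*(-83/70) = ⅔ + 83/210 = 223/210)
O(J, t) = 481 (O(J, t) = -13*(-37) = 481)
1/(O(-522, j(13, 7)) + A(-926, -147)) = 1/(481 + 223/210) = 1/(101233/210) = 210/101233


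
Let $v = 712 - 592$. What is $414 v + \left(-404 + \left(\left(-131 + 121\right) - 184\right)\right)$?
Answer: $49082$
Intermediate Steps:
$v = 120$ ($v = 712 - 592 = 120$)
$414 v + \left(-404 + \left(\left(-131 + 121\right) - 184\right)\right) = 414 \cdot 120 + \left(-404 + \left(\left(-131 + 121\right) - 184\right)\right) = 49680 - 598 = 49082$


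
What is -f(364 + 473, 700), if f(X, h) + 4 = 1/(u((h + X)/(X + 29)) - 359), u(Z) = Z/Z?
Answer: 1433/358 ≈ 4.0028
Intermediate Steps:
u(Z) = 1
f(X, h) = -1433/358 (f(X, h) = -4 + 1/(1 - 359) = -4 + 1/(-358) = -4 - 1/358 = -1433/358)
-f(364 + 473, 700) = -1*(-1433/358) = 1433/358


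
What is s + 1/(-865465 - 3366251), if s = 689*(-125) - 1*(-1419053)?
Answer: 5640572744447/4231716 ≈ 1.3329e+6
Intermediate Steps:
s = 1332928 (s = -86125 + 1419053 = 1332928)
s + 1/(-865465 - 3366251) = 1332928 + 1/(-865465 - 3366251) = 1332928 + 1/(-4231716) = 1332928 - 1/4231716 = 5640572744447/4231716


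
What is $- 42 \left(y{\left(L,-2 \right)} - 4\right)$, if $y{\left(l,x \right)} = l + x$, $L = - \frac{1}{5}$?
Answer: $\frac{1302}{5} \approx 260.4$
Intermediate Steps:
$L = - \frac{1}{5}$ ($L = \left(-1\right) \frac{1}{5} = - \frac{1}{5} \approx -0.2$)
$- 42 \left(y{\left(L,-2 \right)} - 4\right) = - 42 \left(\left(- \frac{1}{5} - 2\right) - 4\right) = - 42 \left(- \frac{11}{5} - 4\right) = \left(-42\right) \left(- \frac{31}{5}\right) = \frac{1302}{5}$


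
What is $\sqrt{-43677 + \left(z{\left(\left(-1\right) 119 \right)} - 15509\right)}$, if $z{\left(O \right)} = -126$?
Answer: $4 i \sqrt{3707} \approx 243.54 i$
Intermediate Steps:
$\sqrt{-43677 + \left(z{\left(\left(-1\right) 119 \right)} - 15509\right)} = \sqrt{-43677 - 15635} = \sqrt{-59312} = 4 i \sqrt{3707}$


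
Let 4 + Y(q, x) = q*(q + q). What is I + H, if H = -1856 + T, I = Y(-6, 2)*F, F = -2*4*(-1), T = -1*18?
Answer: -1330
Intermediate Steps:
T = -18
F = 8 (F = -8*(-1) = 8)
Y(q, x) = -4 + 2*q² (Y(q, x) = -4 + q*(q + q) = -4 + q*(2*q) = -4 + 2*q²)
I = 544 (I = (-4 + 2*(-6)²)*8 = (-4 + 2*36)*8 = (-4 + 72)*8 = 68*8 = 544)
H = -1874 (H = -1856 - 18 = -1874)
I + H = 544 - 1874 = -1330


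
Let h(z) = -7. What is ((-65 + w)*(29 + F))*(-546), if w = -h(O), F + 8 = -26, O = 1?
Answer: -158340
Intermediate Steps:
F = -34 (F = -8 - 26 = -34)
w = 7 (w = -1*(-7) = 7)
((-65 + w)*(29 + F))*(-546) = ((-65 + 7)*(29 - 34))*(-546) = -58*(-5)*(-546) = 290*(-546) = -158340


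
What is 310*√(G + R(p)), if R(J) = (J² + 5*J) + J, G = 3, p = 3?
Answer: 310*√30 ≈ 1697.9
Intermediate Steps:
R(J) = J² + 6*J
310*√(G + R(p)) = 310*√(3 + 3*(6 + 3)) = 310*√(3 + 3*9) = 310*√(3 + 27) = 310*√30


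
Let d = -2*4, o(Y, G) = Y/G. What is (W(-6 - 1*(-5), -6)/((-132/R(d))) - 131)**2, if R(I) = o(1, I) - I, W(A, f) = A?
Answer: 2124380281/123904 ≈ 17145.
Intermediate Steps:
d = -8
R(I) = 1/I - I
(W(-6 - 1*(-5), -6)/((-132/R(d))) - 131)**2 = ((-6 - 1*(-5))/((-132/(1/(-8) - 1*(-8)))) - 131)**2 = ((-6 + 5)/((-132/(-1/8 + 8))) - 131)**2 = (-1/((-132/63/8)) - 131)**2 = (-1/((-132*8/63)) - 131)**2 = (-1/(-352/21) - 131)**2 = (-1*(-21/352) - 131)**2 = (21/352 - 131)**2 = (-46091/352)**2 = 2124380281/123904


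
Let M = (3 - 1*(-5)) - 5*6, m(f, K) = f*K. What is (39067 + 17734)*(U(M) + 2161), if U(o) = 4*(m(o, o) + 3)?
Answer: 233395309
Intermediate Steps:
m(f, K) = K*f
M = -22 (M = (3 + 5) - 30 = 8 - 30 = -22)
U(o) = 12 + 4*o**2 (U(o) = 4*(o*o + 3) = 4*(o**2 + 3) = 4*(3 + o**2) = 12 + 4*o**2)
(39067 + 17734)*(U(M) + 2161) = (39067 + 17734)*((12 + 4*(-22)**2) + 2161) = 56801*((12 + 4*484) + 2161) = 56801*((12 + 1936) + 2161) = 56801*(1948 + 2161) = 56801*4109 = 233395309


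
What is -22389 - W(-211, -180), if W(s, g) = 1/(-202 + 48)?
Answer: -3447905/154 ≈ -22389.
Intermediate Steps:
W(s, g) = -1/154 (W(s, g) = 1/(-154) = -1/154)
-22389 - W(-211, -180) = -22389 - 1*(-1/154) = -22389 + 1/154 = -3447905/154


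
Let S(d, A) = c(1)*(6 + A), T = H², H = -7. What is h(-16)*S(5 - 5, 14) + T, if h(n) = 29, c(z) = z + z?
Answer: 1209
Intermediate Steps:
c(z) = 2*z
T = 49 (T = (-7)² = 49)
S(d, A) = 12 + 2*A (S(d, A) = (2*1)*(6 + A) = 2*(6 + A) = 12 + 2*A)
h(-16)*S(5 - 5, 14) + T = 29*(12 + 2*14) + 49 = 29*(12 + 28) + 49 = 29*40 + 49 = 1160 + 49 = 1209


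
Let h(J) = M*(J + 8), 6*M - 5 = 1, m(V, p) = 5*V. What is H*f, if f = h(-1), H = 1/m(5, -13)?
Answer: 7/25 ≈ 0.28000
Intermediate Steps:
H = 1/25 (H = 1/(5*5) = 1/25 ≈ 0.040000)
M = 1 (M = 5/6 + (1/6)*1 = 5/6 + 1/6 = 1)
h(J) = 8 + J (h(J) = 1*(J + 8) = 1*(8 + J) = 8 + J)
f = 7 (f = 8 - 1 = 7)
H*f = (1/25)*7 = 7/25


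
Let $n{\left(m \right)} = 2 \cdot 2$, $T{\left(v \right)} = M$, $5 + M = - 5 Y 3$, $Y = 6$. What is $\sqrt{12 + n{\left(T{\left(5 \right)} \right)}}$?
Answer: $4$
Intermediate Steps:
$M = -95$ ($M = -5 + \left(-5\right) 6 \cdot 3 = -5 - 90 = -95$)
$T{\left(v \right)} = -95$
$n{\left(m \right)} = 4$
$\sqrt{12 + n{\left(T{\left(5 \right)} \right)}} = \sqrt{12 + 4} = \sqrt{16} = 4$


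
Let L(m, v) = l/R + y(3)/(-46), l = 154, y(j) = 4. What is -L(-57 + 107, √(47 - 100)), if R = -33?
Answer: 328/69 ≈ 4.7536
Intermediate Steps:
L(m, v) = -328/69 (L(m, v) = 154/(-33) + 4/(-46) = 154*(-1/33) + 4*(-1/46) = -14/3 - 2/23 = -328/69)
-L(-57 + 107, √(47 - 100)) = -1*(-328/69) = 328/69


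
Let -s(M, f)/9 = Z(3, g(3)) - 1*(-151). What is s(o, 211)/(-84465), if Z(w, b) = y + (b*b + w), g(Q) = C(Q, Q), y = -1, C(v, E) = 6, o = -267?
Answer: 189/9385 ≈ 0.020139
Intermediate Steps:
g(Q) = 6
Z(w, b) = -1 + w + b² (Z(w, b) = -1 + (b*b + w) = -1 + (b² + w) = -1 + (w + b²) = -1 + w + b²)
s(M, f) = -1701 (s(M, f) = -9*((-1 + 3 + 6²) - 1*(-151)) = -9*((-1 + 3 + 36) + 151) = -9*(38 + 151) = -9*189 = -1701)
s(o, 211)/(-84465) = -1701/(-84465) = -1701*(-1/84465) = 189/9385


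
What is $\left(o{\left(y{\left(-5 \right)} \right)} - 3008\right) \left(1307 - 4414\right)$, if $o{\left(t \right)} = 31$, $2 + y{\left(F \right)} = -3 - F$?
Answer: $9249539$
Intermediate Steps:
$y{\left(F \right)} = -5 - F$ ($y{\left(F \right)} = -2 - \left(3 + F\right) = -5 - F$)
$\left(o{\left(y{\left(-5 \right)} \right)} - 3008\right) \left(1307 - 4414\right) = \left(31 - 3008\right) \left(1307 - 4414\right) = \left(-2977\right) \left(-3107\right) = 9249539$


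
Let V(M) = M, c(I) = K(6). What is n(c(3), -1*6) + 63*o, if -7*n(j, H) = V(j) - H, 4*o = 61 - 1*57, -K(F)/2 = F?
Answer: 447/7 ≈ 63.857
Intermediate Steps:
K(F) = -2*F
c(I) = -12 (c(I) = -2*6 = -12)
o = 1 (o = (61 - 1*57)/4 = (61 - 57)/4 = (¼)*4 = 1)
n(j, H) = -j/7 + H/7 (n(j, H) = -(j - H)/7 = -j/7 + H/7)
n(c(3), -1*6) + 63*o = (-⅐*(-12) + (-1*6)/7) + 63*1 = (12/7 + (⅐)*(-6)) + 63 = (12/7 - 6/7) + 63 = 6/7 + 63 = 447/7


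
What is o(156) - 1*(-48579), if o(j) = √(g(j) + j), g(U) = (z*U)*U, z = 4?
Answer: 48579 + 50*√39 ≈ 48891.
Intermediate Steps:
g(U) = 4*U² (g(U) = (4*U)*U = 4*U²)
o(j) = √(j + 4*j²) (o(j) = √(4*j² + j) = √(j + 4*j²))
o(156) - 1*(-48579) = √(156*(1 + 4*156)) - 1*(-48579) = √(156*(1 + 624)) + 48579 = √(156*625) + 48579 = √97500 + 48579 = 50*√39 + 48579 = 48579 + 50*√39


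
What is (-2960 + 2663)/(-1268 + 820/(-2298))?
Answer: 341253/1457342 ≈ 0.23416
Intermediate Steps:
(-2960 + 2663)/(-1268 + 820/(-2298)) = -297/(-1268 + 820*(-1/2298)) = -297/(-1268 - 410/1149) = -297/(-1457342/1149) = -297*(-1149/1457342) = 341253/1457342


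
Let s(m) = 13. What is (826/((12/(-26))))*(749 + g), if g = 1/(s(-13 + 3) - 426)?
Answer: -1340456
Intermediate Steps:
g = -1/413 (g = 1/(13 - 426) = 1/(-413) = -1/413 ≈ -0.0024213)
(826/((12/(-26))))*(749 + g) = (826/((12/(-26))))*(749 - 1/413) = (826/((-1/26*12)))*(309336/413) = (826/(-6/13))*(309336/413) = (826*(-13/6))*(309336/413) = -5369/3*309336/413 = -1340456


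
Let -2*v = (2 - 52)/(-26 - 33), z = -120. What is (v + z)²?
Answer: 50481025/3481 ≈ 14502.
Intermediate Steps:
v = -25/59 (v = -(2 - 52)/(2*(-26 - 33)) = -(-25)/(-59) = -(-25)*(-1)/59 = -½*50/59 = -25/59 ≈ -0.42373)
(v + z)² = (-25/59 - 120)² = (-7105/59)² = 50481025/3481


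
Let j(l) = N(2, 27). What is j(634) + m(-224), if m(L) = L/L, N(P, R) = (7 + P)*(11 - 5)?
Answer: 55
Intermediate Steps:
N(P, R) = 42 + 6*P (N(P, R) = (7 + P)*6 = 42 + 6*P)
m(L) = 1
j(l) = 54 (j(l) = 42 + 6*2 = 42 + 12 = 54)
j(634) + m(-224) = 54 + 1 = 55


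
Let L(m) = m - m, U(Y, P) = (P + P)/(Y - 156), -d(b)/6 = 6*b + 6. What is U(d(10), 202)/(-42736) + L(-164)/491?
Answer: 101/5897568 ≈ 1.7126e-5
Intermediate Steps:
d(b) = -36 - 36*b (d(b) = -6*(6*b + 6) = -6*(6 + 6*b) = -36 - 36*b)
U(Y, P) = 2*P/(-156 + Y) (U(Y, P) = (2*P)/(-156 + Y) = 2*P/(-156 + Y))
L(m) = 0
U(d(10), 202)/(-42736) + L(-164)/491 = (2*202/(-156 + (-36 - 36*10)))/(-42736) + 0/491 = (2*202/(-156 + (-36 - 360)))*(-1/42736) + 0*(1/491) = (2*202/(-156 - 396))*(-1/42736) + 0 = (2*202/(-552))*(-1/42736) + 0 = (2*202*(-1/552))*(-1/42736) + 0 = -101/138*(-1/42736) + 0 = 101/5897568 + 0 = 101/5897568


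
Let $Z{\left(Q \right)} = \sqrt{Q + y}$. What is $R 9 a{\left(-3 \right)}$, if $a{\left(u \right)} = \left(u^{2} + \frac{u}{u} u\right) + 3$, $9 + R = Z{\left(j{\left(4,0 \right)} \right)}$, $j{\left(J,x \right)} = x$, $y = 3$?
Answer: $-729 + 81 \sqrt{3} \approx -588.7$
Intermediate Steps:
$Z{\left(Q \right)} = \sqrt{3 + Q}$ ($Z{\left(Q \right)} = \sqrt{Q + 3} = \sqrt{3 + Q}$)
$R = -9 + \sqrt{3}$ ($R = -9 + \sqrt{3 + 0} = -9 + \sqrt{3} \approx -7.268$)
$a{\left(u \right)} = 3 + u + u^{2}$ ($a{\left(u \right)} = \left(u^{2} + 1 u\right) + 3 = \left(u^{2} + u\right) + 3 = \left(u + u^{2}\right) + 3 = 3 + u + u^{2}$)
$R 9 a{\left(-3 \right)} = \left(-9 + \sqrt{3}\right) 9 \left(3 - 3 + \left(-3\right)^{2}\right) = \left(-81 + 9 \sqrt{3}\right) \left(3 - 3 + 9\right) = \left(-81 + 9 \sqrt{3}\right) 9 = -729 + 81 \sqrt{3}$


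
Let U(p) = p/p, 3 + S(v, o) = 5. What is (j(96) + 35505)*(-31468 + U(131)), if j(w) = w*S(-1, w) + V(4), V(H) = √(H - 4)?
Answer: -1123277499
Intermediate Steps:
S(v, o) = 2 (S(v, o) = -3 + 5 = 2)
U(p) = 1
V(H) = √(-4 + H)
j(w) = 2*w (j(w) = w*2 + √(-4 + 4) = 2*w + √0 = 2*w + 0 = 2*w)
(j(96) + 35505)*(-31468 + U(131)) = (2*96 + 35505)*(-31468 + 1) = (192 + 35505)*(-31467) = 35697*(-31467) = -1123277499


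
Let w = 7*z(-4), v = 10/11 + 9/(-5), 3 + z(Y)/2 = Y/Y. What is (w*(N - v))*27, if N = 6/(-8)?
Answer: -5859/55 ≈ -106.53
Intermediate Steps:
z(Y) = -4 (z(Y) = -6 + 2*(Y/Y) = -6 + 2*1 = -6 + 2 = -4)
v = -49/55 (v = 10*(1/11) + 9*(-1/5) = 10/11 - 9/5 = -49/55 ≈ -0.89091)
N = -3/4 (N = 6*(-1/8) = -3/4 ≈ -0.75000)
w = -28 (w = 7*(-4) = -28)
(w*(N - v))*27 = -28*(-3/4 - 1*(-49/55))*27 = -28*(-3/4 + 49/55)*27 = -28*31/220*27 = -217/55*27 = -5859/55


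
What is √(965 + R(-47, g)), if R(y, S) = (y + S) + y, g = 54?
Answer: 5*√37 ≈ 30.414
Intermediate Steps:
R(y, S) = S + 2*y (R(y, S) = (S + y) + y = S + 2*y)
√(965 + R(-47, g)) = √(965 + (54 + 2*(-47))) = √(965 + (54 - 94)) = √(965 - 40) = √925 = 5*√37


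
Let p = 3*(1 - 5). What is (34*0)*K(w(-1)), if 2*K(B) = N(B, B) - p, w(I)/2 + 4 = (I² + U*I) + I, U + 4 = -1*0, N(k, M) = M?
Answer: 0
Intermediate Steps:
U = -4 (U = -4 - 1*0 = -4 + 0 = -4)
p = -12 (p = 3*(-4) = -12)
w(I) = -8 - 6*I + 2*I² (w(I) = -8 + 2*((I² - 4*I) + I) = -8 + 2*(I² - 3*I) = -8 + (-6*I + 2*I²) = -8 - 6*I + 2*I²)
K(B) = 6 + B/2 (K(B) = (B - 1*(-12))/2 = (B + 12)/2 = (12 + B)/2 = 6 + B/2)
(34*0)*K(w(-1)) = (34*0)*(6 + (-8 - 6*(-1) + 2*(-1)²)/2) = 0*(6 + (-8 + 6 + 2*1)/2) = 0*(6 + (-8 + 6 + 2)/2) = 0*(6 + (½)*0) = 0*(6 + 0) = 0*6 = 0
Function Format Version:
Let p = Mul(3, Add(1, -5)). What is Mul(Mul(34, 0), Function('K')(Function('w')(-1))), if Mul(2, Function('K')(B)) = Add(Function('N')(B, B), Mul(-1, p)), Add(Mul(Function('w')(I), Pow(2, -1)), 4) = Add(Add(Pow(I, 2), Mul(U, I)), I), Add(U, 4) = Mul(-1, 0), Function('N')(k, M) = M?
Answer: 0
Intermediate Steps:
U = -4 (U = Add(-4, Mul(-1, 0)) = Add(-4, 0) = -4)
p = -12 (p = Mul(3, -4) = -12)
Function('w')(I) = Add(-8, Mul(-6, I), Mul(2, Pow(I, 2))) (Function('w')(I) = Add(-8, Mul(2, Add(Add(Pow(I, 2), Mul(-4, I)), I))) = Add(-8, Mul(2, Add(Pow(I, 2), Mul(-3, I)))) = Add(-8, Add(Mul(-6, I), Mul(2, Pow(I, 2)))) = Add(-8, Mul(-6, I), Mul(2, Pow(I, 2))))
Function('K')(B) = Add(6, Mul(Rational(1, 2), B)) (Function('K')(B) = Mul(Rational(1, 2), Add(B, Mul(-1, -12))) = Mul(Rational(1, 2), Add(B, 12)) = Mul(Rational(1, 2), Add(12, B)) = Add(6, Mul(Rational(1, 2), B)))
Mul(Mul(34, 0), Function('K')(Function('w')(-1))) = Mul(Mul(34, 0), Add(6, Mul(Rational(1, 2), Add(-8, Mul(-6, -1), Mul(2, Pow(-1, 2)))))) = Mul(0, Add(6, Mul(Rational(1, 2), Add(-8, 6, Mul(2, 1))))) = Mul(0, Add(6, Mul(Rational(1, 2), Add(-8, 6, 2)))) = Mul(0, Add(6, Mul(Rational(1, 2), 0))) = Mul(0, Add(6, 0)) = Mul(0, 6) = 0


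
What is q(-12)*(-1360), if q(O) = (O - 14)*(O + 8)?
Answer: -141440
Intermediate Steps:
q(O) = (-14 + O)*(8 + O)
q(-12)*(-1360) = (-112 + (-12)² - 6*(-12))*(-1360) = (-112 + 144 + 72)*(-1360) = 104*(-1360) = -141440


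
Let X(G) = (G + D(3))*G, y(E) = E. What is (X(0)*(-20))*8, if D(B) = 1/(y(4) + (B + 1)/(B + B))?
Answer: 0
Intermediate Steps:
D(B) = 1/(4 + (1 + B)/(2*B)) (D(B) = 1/(4 + (B + 1)/(B + B)) = 1/(4 + (1 + B)/((2*B))) = 1/(4 + (1 + B)*(1/(2*B))) = 1/(4 + (1 + B)/(2*B)))
X(G) = G*(3/14 + G) (X(G) = (G + 2*3/(1 + 9*3))*G = (G + 2*3/(1 + 27))*G = (G + 2*3/28)*G = (G + 2*3*(1/28))*G = (G + 3/14)*G = (3/14 + G)*G = G*(3/14 + G))
(X(0)*(-20))*8 = (((1/14)*0*(3 + 14*0))*(-20))*8 = (((1/14)*0*(3 + 0))*(-20))*8 = (((1/14)*0*3)*(-20))*8 = (0*(-20))*8 = 0*8 = 0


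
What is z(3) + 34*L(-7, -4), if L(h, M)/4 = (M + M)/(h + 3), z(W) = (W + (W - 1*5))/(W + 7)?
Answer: 2721/10 ≈ 272.10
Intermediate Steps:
z(W) = (-5 + 2*W)/(7 + W) (z(W) = (W + (W - 5))/(7 + W) = (W + (-5 + W))/(7 + W) = (-5 + 2*W)/(7 + W))
L(h, M) = 8*M/(3 + h) (L(h, M) = 4*((M + M)/(h + 3)) = 4*((2*M)/(3 + h)) = 4*(2*M/(3 + h)) = 8*M/(3 + h))
z(3) + 34*L(-7, -4) = (-5 + 2*3)/(7 + 3) + 34*(8*(-4)/(3 - 7)) = (-5 + 6)/10 + 34*(8*(-4)/(-4)) = (1/10)*1 + 34*(8*(-4)*(-1/4)) = 1/10 + 34*8 = 1/10 + 272 = 2721/10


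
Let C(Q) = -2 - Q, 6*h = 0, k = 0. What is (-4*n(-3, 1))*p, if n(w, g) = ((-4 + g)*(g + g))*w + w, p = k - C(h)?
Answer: -120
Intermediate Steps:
h = 0 (h = (⅙)*0 = 0)
p = 2 (p = 0 - (-2 - 1*0) = 0 - (-2 + 0) = 0 - 1*(-2) = 0 + 2 = 2)
n(w, g) = w + 2*g*w*(-4 + g) (n(w, g) = ((-4 + g)*(2*g))*w + w = (2*g*(-4 + g))*w + w = 2*g*w*(-4 + g) + w = w + 2*g*w*(-4 + g))
(-4*n(-3, 1))*p = -(-12)*(1 - 8*1 + 2*1²)*2 = -(-12)*(1 - 8 + 2*1)*2 = -(-12)*(1 - 8 + 2)*2 = -(-12)*(-5)*2 = -4*15*2 = -60*2 = -120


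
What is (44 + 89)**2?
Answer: 17689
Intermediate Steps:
(44 + 89)**2 = 133**2 = 17689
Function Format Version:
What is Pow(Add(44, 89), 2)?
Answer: 17689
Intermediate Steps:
Pow(Add(44, 89), 2) = Pow(133, 2) = 17689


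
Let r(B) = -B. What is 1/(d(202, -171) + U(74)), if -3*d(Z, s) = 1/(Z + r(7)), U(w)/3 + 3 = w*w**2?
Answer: 585/711162854 ≈ 8.2260e-7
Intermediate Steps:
U(w) = -9 + 3*w**3 (U(w) = -9 + 3*(w*w**2) = -9 + 3*w**3)
d(Z, s) = -1/(3*(-7 + Z)) (d(Z, s) = -1/(3*(Z - 1*7)) = -1/(3*(Z - 7)) = -1/(3*(-7 + Z)))
1/(d(202, -171) + U(74)) = 1/(-1/(-21 + 3*202) + (-9 + 3*74**3)) = 1/(-1/(-21 + 606) + (-9 + 3*405224)) = 1/(-1/585 + (-9 + 1215672)) = 1/(-1*1/585 + 1215663) = 1/(-1/585 + 1215663) = 1/(711162854/585) = 585/711162854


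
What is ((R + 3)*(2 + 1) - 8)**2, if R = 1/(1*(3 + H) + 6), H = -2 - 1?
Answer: 9/4 ≈ 2.2500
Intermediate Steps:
H = -3
R = 1/6 (R = 1/(1*(3 - 3) + 6) = 1/(1*0 + 6) = 1/(0 + 6) = 1/6 ≈ 0.16667)
((R + 3)*(2 + 1) - 8)**2 = ((1/6 + 3)*(2 + 1) - 8)**2 = ((19/6)*3 - 8)**2 = (19/2 - 8)**2 = (3/2)**2 = 9/4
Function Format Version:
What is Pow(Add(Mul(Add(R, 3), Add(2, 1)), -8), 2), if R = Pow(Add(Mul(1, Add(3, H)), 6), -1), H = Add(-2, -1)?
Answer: Rational(9, 4) ≈ 2.2500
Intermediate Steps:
H = -3
R = Rational(1, 6) (R = Pow(Add(Mul(1, Add(3, -3)), 6), -1) = Pow(Add(Mul(1, 0), 6), -1) = Pow(Add(0, 6), -1) = Pow(6, -1) = Rational(1, 6) ≈ 0.16667)
Pow(Add(Mul(Add(R, 3), Add(2, 1)), -8), 2) = Pow(Add(Mul(Add(Rational(1, 6), 3), Add(2, 1)), -8), 2) = Pow(Add(Mul(Rational(19, 6), 3), -8), 2) = Pow(Add(Rational(19, 2), -8), 2) = Pow(Rational(3, 2), 2) = Rational(9, 4)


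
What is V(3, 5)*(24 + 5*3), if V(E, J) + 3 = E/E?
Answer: -78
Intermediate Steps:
V(E, J) = -2 (V(E, J) = -3 + E/E = -3 + 1 = -2)
V(3, 5)*(24 + 5*3) = -2*(24 + 5*3) = -2*(24 + 15) = -2*39 = -78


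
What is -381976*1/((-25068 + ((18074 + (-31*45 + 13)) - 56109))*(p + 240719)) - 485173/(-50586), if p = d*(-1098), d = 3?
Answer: 2476062769669187/258163140669750 ≈ 9.5911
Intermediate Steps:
p = -3294 (p = 3*(-1098) = -3294)
-381976*1/((-25068 + ((18074 + (-31*45 + 13)) - 56109))*(p + 240719)) - 485173/(-50586) = -381976*1/((-25068 + ((18074 + (-31*45 + 13)) - 56109))*(-3294 + 240719)) - 485173/(-50586) = -381976*1/(237425*(-25068 + ((18074 + (-1395 + 13)) - 56109))) - 485173*(-1/50586) = -381976*1/(237425*(-25068 + ((18074 - 1382) - 56109))) + 485173/50586 = -381976*1/(237425*(-25068 + (16692 - 56109))) + 485173/50586 = -381976*1/(237425*(-25068 - 39417)) + 485173/50586 = -381976/(237425*(-64485)) + 485173/50586 = -381976/(-15310351125) + 485173/50586 = -381976*(-1/15310351125) + 485173/50586 = 381976/15310351125 + 485173/50586 = 2476062769669187/258163140669750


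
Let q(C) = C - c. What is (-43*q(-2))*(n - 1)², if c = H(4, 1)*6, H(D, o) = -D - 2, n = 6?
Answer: -36550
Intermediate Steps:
H(D, o) = -2 - D
c = -36 (c = (-2 - 1*4)*6 = (-2 - 4)*6 = -6*6 = -36)
q(C) = 36 + C (q(C) = C - 1*(-36) = C + 36 = 36 + C)
(-43*q(-2))*(n - 1)² = (-43*(36 - 2))*(6 - 1)² = -43*34*5² = -1462*25 = -36550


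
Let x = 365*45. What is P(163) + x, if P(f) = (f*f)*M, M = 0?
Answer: 16425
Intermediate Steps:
P(f) = 0 (P(f) = (f*f)*0 = f²*0 = 0)
x = 16425
P(163) + x = 0 + 16425 = 16425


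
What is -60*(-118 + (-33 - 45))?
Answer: 11760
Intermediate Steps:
-60*(-118 + (-33 - 45)) = -60*(-118 - 78) = -60*(-196) = 11760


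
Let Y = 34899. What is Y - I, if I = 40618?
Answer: -5719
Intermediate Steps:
Y - I = 34899 - 1*40618 = 34899 - 40618 = -5719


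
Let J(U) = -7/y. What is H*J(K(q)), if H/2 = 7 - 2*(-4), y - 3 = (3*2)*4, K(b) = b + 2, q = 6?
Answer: -70/9 ≈ -7.7778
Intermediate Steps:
K(b) = 2 + b
y = 27 (y = 3 + (3*2)*4 = 3 + 6*4 = 3 + 24 = 27)
J(U) = -7/27
H = 30 (H = 2*(7 - 2*(-4)) = 2*(7 + 8) = 2*15 = 30)
H*J(K(q)) = 30*(-7/27) = -70/9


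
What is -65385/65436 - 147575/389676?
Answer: -104570485/75889401 ≈ -1.3779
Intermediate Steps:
-65385/65436 - 147575/389676 = -65385*1/65436 - 147575*1/389676 = -21795/21812 - 147575/389676 = -104570485/75889401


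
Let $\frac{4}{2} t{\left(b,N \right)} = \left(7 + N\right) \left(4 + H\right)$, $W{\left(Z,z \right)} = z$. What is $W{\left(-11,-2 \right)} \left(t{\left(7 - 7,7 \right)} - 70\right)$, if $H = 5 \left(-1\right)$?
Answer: $154$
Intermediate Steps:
$H = -5$
$t{\left(b,N \right)} = - \frac{7}{2} - \frac{N}{2}$ ($t{\left(b,N \right)} = \frac{\left(7 + N\right) \left(4 - 5\right)}{2} = \frac{\left(7 + N\right) \left(-1\right)}{2} = \frac{-7 - N}{2} = - \frac{7}{2} - \frac{N}{2}$)
$W{\left(-11,-2 \right)} \left(t{\left(7 - 7,7 \right)} - 70\right) = - 2 \left(\left(- \frac{7}{2} - \frac{7}{2}\right) - 70\right) = - 2 \left(-7 - 70\right) = \left(-2\right) \left(-77\right) = 154$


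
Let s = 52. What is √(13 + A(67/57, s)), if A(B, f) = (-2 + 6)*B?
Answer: √57513/57 ≈ 4.2073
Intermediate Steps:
A(B, f) = 4*B
√(13 + A(67/57, s)) = √(13 + 4*(67/57)) = √(13 + 268/57) = √(1009/57) = √57513/57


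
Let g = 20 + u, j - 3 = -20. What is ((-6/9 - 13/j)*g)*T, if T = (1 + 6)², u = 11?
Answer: 7595/51 ≈ 148.92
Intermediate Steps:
j = -17 (j = 3 - 20 = -17)
T = 49 (T = 7² = 49)
g = 31 (g = 20 + 11 = 31)
((-6/9 - 13/j)*g)*T = ((-6/9 - 13/(-17))*31)*49 = ((-6*⅑ - 13*(-1/17))*31)*49 = ((-⅔ + 13/17)*31)*49 = ((5/51)*31)*49 = (155/51)*49 = 7595/51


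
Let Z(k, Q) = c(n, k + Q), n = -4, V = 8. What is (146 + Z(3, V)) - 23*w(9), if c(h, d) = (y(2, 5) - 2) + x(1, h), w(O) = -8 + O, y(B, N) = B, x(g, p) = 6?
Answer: 129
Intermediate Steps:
c(h, d) = 6 (c(h, d) = (2 - 2) + 6 = 0 + 6 = 6)
Z(k, Q) = 6
(146 + Z(3, V)) - 23*w(9) = (146 + 6) - 23*(-8 + 9) = 152 - 23*1 = 152 - 23 = 129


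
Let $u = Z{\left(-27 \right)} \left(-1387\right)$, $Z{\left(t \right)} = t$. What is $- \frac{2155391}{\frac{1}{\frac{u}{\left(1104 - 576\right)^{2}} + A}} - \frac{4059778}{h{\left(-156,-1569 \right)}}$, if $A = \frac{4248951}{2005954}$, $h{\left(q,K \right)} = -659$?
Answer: $- \frac{99275268524520420109}{20473954048768} \approx -4.8489 \cdot 10^{6}$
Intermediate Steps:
$A = \frac{4248951}{2005954}$ ($A = 4248951 \cdot \frac{1}{2005954} = \frac{4248951}{2005954} \approx 2.1182$)
$u = 37449$ ($u = \left(-27\right) \left(-1387\right) = 37449$)
$- \frac{2155391}{\frac{1}{\frac{u}{\left(1104 - 576\right)^{2}} + A}} - \frac{4059778}{h{\left(-156,-1569 \right)}} = - \frac{2155391}{\frac{1}{\frac{37449}{\left(1104 - 576\right)^{2}} + \frac{4248951}{2005954}}} - \frac{4059778}{-659} = - \frac{2155391}{\frac{1}{\frac{37449}{528^{2}} + \frac{4248951}{2005954}}} - - \frac{4059778}{659} = - \frac{2155391}{\frac{1}{\frac{37449}{278784} + \frac{4248951}{2005954}}} + \frac{4059778}{659} = - \frac{2155391}{\frac{1}{37449 \cdot \frac{1}{278784} + \frac{4248951}{2005954}}} + \frac{4059778}{659} = - \frac{2155391}{\frac{1}{\frac{4161}{30976} + \frac{4248951}{2005954}}} + \frac{4059778}{659} = - \frac{2155391}{\frac{1}{\frac{69981140385}{31068215552}}} + \frac{4059778}{659} = - \frac{2155391}{\frac{31068215552}{69981140385}} + \frac{4059778}{659} = \left(-2155391\right) \frac{69981140385}{31068215552} + \frac{4059778}{659} = - \frac{150836720155565535}{31068215552} + \frac{4059778}{659} = - \frac{99275268524520420109}{20473954048768}$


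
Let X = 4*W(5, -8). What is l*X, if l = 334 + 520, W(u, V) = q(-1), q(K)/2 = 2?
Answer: 13664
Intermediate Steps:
q(K) = 4 (q(K) = 2*2 = 4)
W(u, V) = 4
l = 854
X = 16 (X = 4*4 = 16)
l*X = 854*16 = 13664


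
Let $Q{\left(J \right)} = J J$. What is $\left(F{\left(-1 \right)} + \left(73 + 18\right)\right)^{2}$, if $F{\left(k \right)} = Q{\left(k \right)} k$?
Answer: $8100$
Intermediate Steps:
$Q{\left(J \right)} = J^{2}$
$F{\left(k \right)} = k^{3}$ ($F{\left(k \right)} = k^{2} k = k^{3}$)
$\left(F{\left(-1 \right)} + \left(73 + 18\right)\right)^{2} = \left(\left(-1\right)^{3} + \left(73 + 18\right)\right)^{2} = \left(-1 + 91\right)^{2} = 90^{2} = 8100$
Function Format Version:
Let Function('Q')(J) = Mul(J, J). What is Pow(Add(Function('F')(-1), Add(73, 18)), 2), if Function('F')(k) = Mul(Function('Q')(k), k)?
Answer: 8100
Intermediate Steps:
Function('Q')(J) = Pow(J, 2)
Function('F')(k) = Pow(k, 3) (Function('F')(k) = Mul(Pow(k, 2), k) = Pow(k, 3))
Pow(Add(Function('F')(-1), Add(73, 18)), 2) = Pow(Add(Pow(-1, 3), Add(73, 18)), 2) = Pow(Add(-1, 91), 2) = Pow(90, 2) = 8100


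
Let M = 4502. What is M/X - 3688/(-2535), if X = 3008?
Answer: 11253037/3812640 ≈ 2.9515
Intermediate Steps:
M/X - 3688/(-2535) = 4502/3008 - 3688/(-2535) = 4502*(1/3008) - 3688*(-1/2535) = 2251/1504 + 3688/2535 = 11253037/3812640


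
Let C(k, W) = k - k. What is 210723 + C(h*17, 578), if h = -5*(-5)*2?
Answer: 210723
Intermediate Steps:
h = 50 (h = 25*2 = 50)
C(k, W) = 0
210723 + C(h*17, 578) = 210723 + 0 = 210723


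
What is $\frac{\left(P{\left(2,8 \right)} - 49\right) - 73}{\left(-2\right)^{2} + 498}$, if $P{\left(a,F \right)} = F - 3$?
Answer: $- \frac{117}{502} \approx -0.23307$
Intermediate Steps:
$P{\left(a,F \right)} = -3 + F$ ($P{\left(a,F \right)} = F - 3 = -3 + F$)
$\frac{\left(P{\left(2,8 \right)} - 49\right) - 73}{\left(-2\right)^{2} + 498} = \frac{\left(\left(-3 + 8\right) - 49\right) - 73}{\left(-2\right)^{2} + 498} = \frac{\left(5 - 49\right) - 73}{4 + 498} = \frac{-44 - 73}{502} = \left(-117\right) \frac{1}{502} = - \frac{117}{502}$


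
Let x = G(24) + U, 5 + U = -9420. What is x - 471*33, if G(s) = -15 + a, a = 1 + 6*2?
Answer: -24970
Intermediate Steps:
U = -9425 (U = -5 - 9420 = -9425)
a = 13 (a = 1 + 12 = 13)
G(s) = -2 (G(s) = -15 + 13 = -2)
x = -9427 (x = -2 - 9425 = -9427)
x - 471*33 = -9427 - 471*33 = -9427 - 1*15543 = -9427 - 15543 = -24970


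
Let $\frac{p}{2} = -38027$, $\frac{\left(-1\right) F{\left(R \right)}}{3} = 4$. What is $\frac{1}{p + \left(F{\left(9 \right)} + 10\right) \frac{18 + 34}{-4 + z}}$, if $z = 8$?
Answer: $- \frac{1}{76080} \approx -1.3144 \cdot 10^{-5}$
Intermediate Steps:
$F{\left(R \right)} = -12$ ($F{\left(R \right)} = \left(-3\right) 4 = -12$)
$p = -76054$ ($p = 2 \left(-38027\right) = -76054$)
$\frac{1}{p + \left(F{\left(9 \right)} + 10\right) \frac{18 + 34}{-4 + z}} = \frac{1}{-76054 + \left(-12 + 10\right) \frac{18 + 34}{-4 + 8}} = \frac{1}{-76054 - 2 \cdot \frac{52}{4}} = \frac{1}{-76054 - 2 \cdot 52 \cdot \frac{1}{4}} = \frac{1}{-76054 - 26} = \frac{1}{-76080} = - \frac{1}{76080}$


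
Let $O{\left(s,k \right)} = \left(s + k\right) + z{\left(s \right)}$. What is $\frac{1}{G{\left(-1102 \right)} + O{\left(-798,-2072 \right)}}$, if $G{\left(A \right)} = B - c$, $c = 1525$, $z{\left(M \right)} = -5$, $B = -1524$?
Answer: $- \frac{1}{5924} \approx -0.0001688$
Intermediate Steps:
$O{\left(s,k \right)} = -5 + k + s$ ($O{\left(s,k \right)} = \left(s + k\right) - 5 = \left(k + s\right) - 5 = -5 + k + s$)
$G{\left(A \right)} = -3049$ ($G{\left(A \right)} = -1524 - 1525 = -3049$)
$\frac{1}{G{\left(-1102 \right)} + O{\left(-798,-2072 \right)}} = \frac{1}{-3049 - 2875} = \frac{1}{-5924} = - \frac{1}{5924}$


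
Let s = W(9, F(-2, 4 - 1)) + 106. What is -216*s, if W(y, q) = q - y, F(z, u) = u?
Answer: -21600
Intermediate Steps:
s = 100 (s = ((4 - 1) - 1*9) + 106 = (3 - 9) + 106 = -6 + 106 = 100)
-216*s = -216*100 = -21600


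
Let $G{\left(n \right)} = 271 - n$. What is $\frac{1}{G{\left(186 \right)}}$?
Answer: $\frac{1}{85} \approx 0.011765$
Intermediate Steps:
$\frac{1}{G{\left(186 \right)}} = \frac{1}{271 - 186} = \frac{1}{85}$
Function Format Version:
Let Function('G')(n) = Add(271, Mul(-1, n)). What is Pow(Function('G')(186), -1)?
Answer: Rational(1, 85) ≈ 0.011765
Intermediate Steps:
Pow(Function('G')(186), -1) = Pow(Add(271, Mul(-1, 186)), -1) = Pow(Add(271, -186), -1) = Pow(85, -1) = Rational(1, 85)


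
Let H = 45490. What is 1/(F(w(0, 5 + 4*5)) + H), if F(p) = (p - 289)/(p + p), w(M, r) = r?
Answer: 25/1137118 ≈ 2.1985e-5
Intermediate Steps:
F(p) = (-289 + p)/(2*p) (F(p) = (-289 + p)/((2*p)) = (-289 + p)*(1/(2*p)) = (-289 + p)/(2*p))
1/(F(w(0, 5 + 4*5)) + H) = 1/((-289 + (5 + 4*5))/(2*(5 + 4*5)) + 45490) = 1/((-289 + (5 + 20))/(2*(5 + 20)) + 45490) = 1/((½)*(-289 + 25)/25 + 45490) = 1/((½)*(1/25)*(-264) + 45490) = 1/(-132/25 + 45490) = 1/(1137118/25) = 25/1137118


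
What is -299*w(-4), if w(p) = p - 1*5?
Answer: 2691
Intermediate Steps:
w(p) = -5 + p (w(p) = p - 5 = -5 + p)
-299*w(-4) = -299*(-5 - 4) = -299*(-9) = 2691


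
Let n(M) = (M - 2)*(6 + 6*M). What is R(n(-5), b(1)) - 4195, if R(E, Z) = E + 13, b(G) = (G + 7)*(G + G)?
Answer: -4014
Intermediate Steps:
n(M) = (-2 + M)*(6 + 6*M)
b(G) = 2*G*(7 + G) (b(G) = (7 + G)*(2*G) = 2*G*(7 + G))
R(E, Z) = 13 + E
R(n(-5), b(1)) - 4195 = (13 + (-12 - 6*(-5) + 6*(-5)²)) - 4195 = (13 + (-12 + 30 + 6*25)) - 4195 = (13 + (-12 + 30 + 150)) - 4195 = (13 + 168) - 4195 = 181 - 4195 = -4014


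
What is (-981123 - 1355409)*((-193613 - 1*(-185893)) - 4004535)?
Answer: 9374762199660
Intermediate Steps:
(-981123 - 1355409)*((-193613 - 1*(-185893)) - 4004535) = -2336532*((-193613 + 185893) - 4004535) = -2336532*(-7720 - 4004535) = -2336532*(-4012255) = 9374762199660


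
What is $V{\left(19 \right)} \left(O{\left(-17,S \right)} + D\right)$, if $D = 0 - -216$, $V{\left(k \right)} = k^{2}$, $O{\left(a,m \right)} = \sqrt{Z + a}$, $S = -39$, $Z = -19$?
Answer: $77976 + 2166 i \approx 77976.0 + 2166.0 i$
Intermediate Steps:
$O{\left(a,m \right)} = \sqrt{-19 + a}$
$D = 216$ ($D = 0 + 216 = 216$)
$V{\left(19 \right)} \left(O{\left(-17,S \right)} + D\right) = 19^{2} \left(\sqrt{-19 - 17} + 216\right) = 361 \left(\sqrt{-36} + 216\right) = 361 \left(6 i + 216\right) = 361 \left(216 + 6 i\right) = 77976 + 2166 i$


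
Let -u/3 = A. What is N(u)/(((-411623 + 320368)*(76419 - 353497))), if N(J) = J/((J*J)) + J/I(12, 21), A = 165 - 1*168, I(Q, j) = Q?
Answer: 1/29362938840 ≈ 3.4057e-11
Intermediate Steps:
A = -3 (A = 165 - 168 = -3)
u = 9 (u = -3*(-3) = 9)
N(J) = 1/J + J/12 (N(J) = J/((J*J)) + J/12 = J/(J**2) + J*(1/12) = J/J**2 + J/12 = 1/J + J/12)
N(u)/(((-411623 + 320368)*(76419 - 353497))) = (1/9 + (1/12)*9)/(((-411623 + 320368)*(76419 - 353497))) = (1/9 + 3/4)/((-91255*(-277078))) = (31/36)/25284752890 = (31/36)*(1/25284752890) = 1/29362938840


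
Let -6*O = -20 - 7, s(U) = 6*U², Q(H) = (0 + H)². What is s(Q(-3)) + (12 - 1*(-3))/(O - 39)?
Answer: 11168/23 ≈ 485.57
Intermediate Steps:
Q(H) = H²
O = 9/2 (O = -(-20 - 7)/6 = -⅙*(-27) = 9/2 ≈ 4.5000)
s(Q(-3)) + (12 - 1*(-3))/(O - 39) = 6*((-3)²)² + (12 - 1*(-3))/(9/2 - 39) = 6*9² + (12 + 3)/(-69/2) = 6*81 - 2/69*15 = 486 - 10/23 = 11168/23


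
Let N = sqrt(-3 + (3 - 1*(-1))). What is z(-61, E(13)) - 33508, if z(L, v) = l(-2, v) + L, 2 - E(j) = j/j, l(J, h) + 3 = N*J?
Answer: -33574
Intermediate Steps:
N = 1 (N = sqrt(-3 + (3 + 1)) = sqrt(-3 + 4) = sqrt(1) = 1)
l(J, h) = -3 + J (l(J, h) = -3 + 1*J = -3 + J)
E(j) = 1 (E(j) = 2 - j/j = 2 - 1*1 = 2 - 1 = 1)
z(L, v) = -5 + L (z(L, v) = (-3 - 2) + L = -5 + L)
z(-61, E(13)) - 33508 = (-5 - 61) - 33508 = -66 - 33508 = -33574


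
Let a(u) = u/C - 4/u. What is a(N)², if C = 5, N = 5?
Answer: 1/25 ≈ 0.040000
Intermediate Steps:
a(u) = -4/u + u/5 (a(u) = u/5 - 4/u = -4/u + u/5)
a(N)² = (-4/5 + (⅕)*5)² = (-4*⅕ + 1)² = (-⅘ + 1)² = (⅕)² = 1/25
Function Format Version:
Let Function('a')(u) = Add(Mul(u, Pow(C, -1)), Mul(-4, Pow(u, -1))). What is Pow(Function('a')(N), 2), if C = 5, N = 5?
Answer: Rational(1, 25) ≈ 0.040000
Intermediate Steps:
Function('a')(u) = Add(Mul(-4, Pow(u, -1)), Mul(Rational(1, 5), u)) (Function('a')(u) = Add(Mul(u, Pow(5, -1)), Mul(-4, Pow(u, -1))) = Add(Mul(u, Rational(1, 5)), Mul(-4, Pow(u, -1))) = Add(Mul(Rational(1, 5), u), Mul(-4, Pow(u, -1))) = Add(Mul(-4, Pow(u, -1)), Mul(Rational(1, 5), u)))
Pow(Function('a')(N), 2) = Pow(Add(Mul(-4, Pow(5, -1)), Mul(Rational(1, 5), 5)), 2) = Pow(Add(Mul(-4, Rational(1, 5)), 1), 2) = Pow(Add(Rational(-4, 5), 1), 2) = Pow(Rational(1, 5), 2) = Rational(1, 25)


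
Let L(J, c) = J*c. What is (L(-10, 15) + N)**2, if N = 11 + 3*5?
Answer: 15376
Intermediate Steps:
N = 26 (N = 11 + 15 = 26)
(L(-10, 15) + N)**2 = (-10*15 + 26)**2 = (-150 + 26)**2 = (-124)**2 = 15376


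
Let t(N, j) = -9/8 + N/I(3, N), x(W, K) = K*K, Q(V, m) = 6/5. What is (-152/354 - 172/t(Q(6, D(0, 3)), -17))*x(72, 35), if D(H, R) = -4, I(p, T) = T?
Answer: 298258100/177 ≈ 1.6851e+6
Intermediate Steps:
Q(V, m) = 6/5 (Q(V, m) = 6*(⅕) = 6/5)
x(W, K) = K²
t(N, j) = -⅛ (t(N, j) = -9/8 + N/N = -9*⅛ + 1 = -9/8 + 1 = -⅛)
(-152/354 - 172/t(Q(6, D(0, 3)), -17))*x(72, 35) = (-152/354 - 172/(-⅛))*35² = (-152*1/354 - 172*(-8))*1225 = (-76/177 + 1376)*1225 = (243476/177)*1225 = 298258100/177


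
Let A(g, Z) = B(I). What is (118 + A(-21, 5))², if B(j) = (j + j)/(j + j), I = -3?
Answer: 14161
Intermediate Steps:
B(j) = 1 (B(j) = (2*j)/((2*j)) = (2*j)*(1/(2*j)) = 1)
A(g, Z) = 1
(118 + A(-21, 5))² = (118 + 1)² = 119² = 14161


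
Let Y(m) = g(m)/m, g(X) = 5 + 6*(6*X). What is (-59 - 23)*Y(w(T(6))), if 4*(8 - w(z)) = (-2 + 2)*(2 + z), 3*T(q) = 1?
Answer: -12013/4 ≈ -3003.3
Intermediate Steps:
T(q) = ⅓ (T(q) = (⅓)*1 = ⅓)
g(X) = 5 + 36*X
w(z) = 8 (w(z) = 8 - (-2 + 2)*(2 + z)/4 = 8 - 0*(2 + z) = 8 - ¼*0 = 8 + 0 = 8)
Y(m) = (5 + 36*m)/m
(-59 - 23)*Y(w(T(6))) = (-59 - 23)*(36 + 5/8) = -82*(36 + 5*(⅛)) = -82*(36 + 5/8) = -82*293/8 = -12013/4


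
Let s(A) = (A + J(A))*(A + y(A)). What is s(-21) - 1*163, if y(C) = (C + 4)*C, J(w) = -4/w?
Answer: -7155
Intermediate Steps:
y(C) = C*(4 + C) (y(C) = (4 + C)*C = C*(4 + C))
s(A) = (A - 4/A)*(A + A*(4 + A))
s(-21) - 1*163 = (-20 + (-21)³ - 4*(-21) + 5*(-21)²) - 1*163 = (-20 - 9261 + 84 + 5*441) - 163 = (-20 - 9261 + 84 + 2205) - 163 = -6992 - 163 = -7155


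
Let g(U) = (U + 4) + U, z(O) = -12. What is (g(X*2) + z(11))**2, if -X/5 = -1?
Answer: 144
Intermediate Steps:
X = 5 (X = -5*(-1) = 5)
g(U) = 4 + 2*U (g(U) = (4 + U) + U = 4 + 2*U)
(g(X*2) + z(11))**2 = ((4 + 2*(5*2)) - 12)**2 = ((4 + 2*10) - 12)**2 = ((4 + 20) - 12)**2 = (24 - 12)**2 = 12**2 = 144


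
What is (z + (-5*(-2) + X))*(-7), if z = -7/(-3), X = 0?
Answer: -259/3 ≈ -86.333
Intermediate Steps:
z = 7/3 (z = -7*(-⅓) = 7/3 ≈ 2.3333)
(z + (-5*(-2) + X))*(-7) = (7/3 + (-5*(-2) + 0))*(-7) = (7/3 + (10 + 0))*(-7) = (7/3 + 10)*(-7) = (37/3)*(-7) = -259/3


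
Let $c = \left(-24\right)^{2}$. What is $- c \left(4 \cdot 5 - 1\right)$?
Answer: $-10944$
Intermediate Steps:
$c = 576$
$- c \left(4 \cdot 5 - 1\right) = \left(-1\right) 576 \left(4 \cdot 5 - 1\right) = - 576 \left(20 - 1\right) = \left(-576\right) 19 = -10944$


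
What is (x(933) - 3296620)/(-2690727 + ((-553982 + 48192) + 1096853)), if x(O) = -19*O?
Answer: 3314347/2099664 ≈ 1.5785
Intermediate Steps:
(x(933) - 3296620)/(-2690727 + ((-553982 + 48192) + 1096853)) = (-19*933 - 3296620)/(-2690727 + ((-553982 + 48192) + 1096853)) = (-17727 - 3296620)/(-2690727 + (-505790 + 1096853)) = -3314347/(-2690727 + 591063) = -3314347/(-2099664) = -3314347*(-1/2099664) = 3314347/2099664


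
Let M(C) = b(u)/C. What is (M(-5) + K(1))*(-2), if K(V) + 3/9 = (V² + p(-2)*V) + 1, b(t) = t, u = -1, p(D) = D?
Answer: 4/15 ≈ 0.26667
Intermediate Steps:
K(V) = ⅔ + V² - 2*V (K(V) = -⅓ + ((V² - 2*V) + 1) = -⅓ + (1 + V² - 2*V) = ⅔ + V² - 2*V)
M(C) = -1/C
(M(-5) + K(1))*(-2) = (-1/(-5) + (⅔ + 1² - 2*1))*(-2) = (-1*(-⅕) + (⅔ + 1 - 2))*(-2) = (⅕ - ⅓)*(-2) = -2/15*(-2) = 4/15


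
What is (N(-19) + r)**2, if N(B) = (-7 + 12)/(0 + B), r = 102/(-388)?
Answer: 3759721/13586596 ≈ 0.27672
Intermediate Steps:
r = -51/194 (r = 102*(-1/388) = -51/194 ≈ -0.26289)
N(B) = 5/B
(N(-19) + r)**2 = (5/(-19) - 51/194)**2 = (5*(-1/19) - 51/194)**2 = (-5/19 - 51/194)**2 = (-1939/3686)**2 = 3759721/13586596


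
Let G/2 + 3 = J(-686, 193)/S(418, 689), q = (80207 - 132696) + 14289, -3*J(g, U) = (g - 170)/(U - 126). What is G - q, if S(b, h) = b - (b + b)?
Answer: 1604490890/42009 ≈ 38194.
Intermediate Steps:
J(g, U) = -(-170 + g)/(3*(-126 + U)) (J(g, U) = -(g - 170)/(3*(U - 126)) = -(-170 + g)/(3*(-126 + U)))
S(b, h) = -b (S(b, h) = b - 2*b = -b)
q = -38200 (q = -52489 + 14289 = -38200)
G = -252910/42009 (G = -6 + 2*(((170 - 1*(-686))/(3*(-126 + 193)))/((-1*418))) = -6 + 2*(((⅓)*(170 + 686)/67)/(-418)) = -6 + 2*(((⅓)*(1/67)*856)*(-1/418)) = -6 + 2*((856/201)*(-1/418)) = -6 + 2*(-428/42009) = -6 - 856/42009 = -252910/42009 ≈ -6.0204)
G - q = -252910/42009 - 1*(-38200) = -252910/42009 + 38200 = 1604490890/42009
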